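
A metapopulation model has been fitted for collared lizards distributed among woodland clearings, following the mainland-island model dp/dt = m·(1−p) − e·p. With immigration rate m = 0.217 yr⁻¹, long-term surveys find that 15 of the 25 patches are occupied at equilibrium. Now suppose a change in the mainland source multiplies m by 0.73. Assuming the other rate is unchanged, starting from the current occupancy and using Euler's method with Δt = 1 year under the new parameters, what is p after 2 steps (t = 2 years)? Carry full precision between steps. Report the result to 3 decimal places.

Observed p* = 15/25 = 0.60000.
Balance m(1−p*) = e·p* gives e = m(1−p*)/p* = 0.217×0.40000/0.60000 = 0.14467.
Starting from p₀ = 0.60000; update p ← p + (dp/dt)·Δt with the new parameters.
p: 0.60000 → 0.57656  (Δp = -0.02344)
p: 0.57656 → 0.56023  (Δp = -0.01633)

0.560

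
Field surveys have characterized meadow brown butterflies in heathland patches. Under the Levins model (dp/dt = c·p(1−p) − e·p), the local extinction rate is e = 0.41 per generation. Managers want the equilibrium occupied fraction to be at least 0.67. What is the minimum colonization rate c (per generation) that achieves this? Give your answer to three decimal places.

1.242

p* = 1 − e/c ≥ 0.67 requires e/c ≤ 0.3300, i.e. c ≥ e/0.3300.
c_min = 0.41/0.3300 = 1.2424.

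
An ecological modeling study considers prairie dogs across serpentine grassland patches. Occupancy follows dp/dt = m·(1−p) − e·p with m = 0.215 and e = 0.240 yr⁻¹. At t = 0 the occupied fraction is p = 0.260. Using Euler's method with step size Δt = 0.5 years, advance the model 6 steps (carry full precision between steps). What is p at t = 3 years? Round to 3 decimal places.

Update rule: p ← p + [m·(1−p) − e·p]·Δt with Δt = 0.5.
  1  |  dp/dt·Δt = +0.048350  |  p_1 = 0.308350
  2  |  dp/dt·Δt = +0.037350  |  p_2 = 0.345700
  3  |  dp/dt·Δt = +0.028853  |  p_3 = 0.374554
  4  |  dp/dt·Δt = +0.022289  |  p_4 = 0.396843
  5  |  dp/dt·Δt = +0.017218  |  p_5 = 0.414061
  6  |  dp/dt·Δt = +0.013301  |  p_6 = 0.427362

0.427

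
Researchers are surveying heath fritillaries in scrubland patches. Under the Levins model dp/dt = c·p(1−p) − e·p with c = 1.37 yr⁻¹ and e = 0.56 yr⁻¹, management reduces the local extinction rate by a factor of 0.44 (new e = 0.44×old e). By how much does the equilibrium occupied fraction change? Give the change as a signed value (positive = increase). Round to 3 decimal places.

Before: p* = 1 − 0.56/1.37 = 0.5912.
After the change, c = 1.37, e = 0.2464, so p* = 1 − 0.2464/1.37 = 0.8201.
Δp* = 0.8201 − 0.5912 = +0.2289.

0.229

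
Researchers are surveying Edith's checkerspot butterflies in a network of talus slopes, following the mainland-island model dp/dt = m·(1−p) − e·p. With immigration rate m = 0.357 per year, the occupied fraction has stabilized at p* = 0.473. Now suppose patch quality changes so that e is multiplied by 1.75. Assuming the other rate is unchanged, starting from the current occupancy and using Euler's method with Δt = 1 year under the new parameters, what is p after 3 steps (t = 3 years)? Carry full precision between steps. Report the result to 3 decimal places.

Balance m(1−p*) = e·p* gives e = m(1−p*)/p* = 0.357×0.52700/0.47300 = 0.39776.
Starting from p₀ = 0.47300; update p ← p + (dp/dt)·Δt with the new parameters.
p: 0.47300 → 0.33190  (Δp = -0.14110)
p: 0.33190 → 0.33938  (Δp = +0.00749)
p: 0.33938 → 0.33899  (Δp = -0.00040)

0.339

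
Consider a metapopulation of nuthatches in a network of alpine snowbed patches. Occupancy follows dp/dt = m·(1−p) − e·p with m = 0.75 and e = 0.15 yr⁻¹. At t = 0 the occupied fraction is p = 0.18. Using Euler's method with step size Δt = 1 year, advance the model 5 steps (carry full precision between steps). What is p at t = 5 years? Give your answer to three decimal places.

Update rule: p ← p + [m·(1−p) − e·p]·Δt with Δt = 1.
p: 0.18000 → 0.76800  (Δp = +0.58800)
p: 0.76800 → 0.82680  (Δp = +0.05880)
p: 0.82680 → 0.83268  (Δp = +0.00588)
p: 0.83268 → 0.83327  (Δp = +0.00059)
p: 0.83327 → 0.83333  (Δp = +0.00006)

0.833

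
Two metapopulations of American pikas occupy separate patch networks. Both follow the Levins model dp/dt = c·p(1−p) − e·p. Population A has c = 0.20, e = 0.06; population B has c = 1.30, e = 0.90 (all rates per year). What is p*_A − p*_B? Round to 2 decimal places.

A: p*_A = 1 − 0.06/0.20 = 0.7000.
B: p*_B = 1 − 0.90/1.30 = 0.3077.
p*_A − p*_B = 0.7000 − 0.3077 = 0.3923.

0.39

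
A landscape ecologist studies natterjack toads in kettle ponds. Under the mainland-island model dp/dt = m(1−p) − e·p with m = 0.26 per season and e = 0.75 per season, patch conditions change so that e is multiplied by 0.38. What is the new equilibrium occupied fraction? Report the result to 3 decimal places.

0.477

Before: p* = 0.26/(0.26+0.75) = 0.2574.
After: m = 0.26, e = 0.285; p* = 0.26/0.5450 = 0.4771.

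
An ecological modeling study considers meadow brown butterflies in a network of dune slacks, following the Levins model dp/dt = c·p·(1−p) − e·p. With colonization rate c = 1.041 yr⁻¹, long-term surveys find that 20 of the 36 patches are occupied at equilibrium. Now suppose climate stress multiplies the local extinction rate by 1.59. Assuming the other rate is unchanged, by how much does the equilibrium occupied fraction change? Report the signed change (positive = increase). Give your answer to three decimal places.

-0.262

Observed p* = 20/36 = 0.55556.
Balance c(1−p*) = e gives e = 1.041×(1 − 0.55556) = 0.46266.
New p* = 1 − e/c = 1 − 0.73563/1.04100 = 0.29334.
Δp* = 0.29334 − 0.55556 = -0.26222.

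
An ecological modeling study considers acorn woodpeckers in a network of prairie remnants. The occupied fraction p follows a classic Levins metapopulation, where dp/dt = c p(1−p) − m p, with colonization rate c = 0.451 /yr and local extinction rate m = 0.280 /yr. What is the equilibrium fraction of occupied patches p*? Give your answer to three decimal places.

0.379

At equilibrium, colonization balances extinction: c·p*·(1−p*) = m·p*.
So p* = 1 − m/c = 1 − 0.280/0.451 = 1 − 0.6208 = 0.3792.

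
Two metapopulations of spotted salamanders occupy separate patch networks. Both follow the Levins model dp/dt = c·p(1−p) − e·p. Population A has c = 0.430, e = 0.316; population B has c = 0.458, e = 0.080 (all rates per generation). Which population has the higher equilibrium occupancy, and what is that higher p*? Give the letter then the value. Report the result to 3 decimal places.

A: p*_A = 1 − 0.316/0.430 = 0.2651.
B: p*_B = 1 − 0.080/0.458 = 0.8253.
B is higher at 0.8253.

B, 0.825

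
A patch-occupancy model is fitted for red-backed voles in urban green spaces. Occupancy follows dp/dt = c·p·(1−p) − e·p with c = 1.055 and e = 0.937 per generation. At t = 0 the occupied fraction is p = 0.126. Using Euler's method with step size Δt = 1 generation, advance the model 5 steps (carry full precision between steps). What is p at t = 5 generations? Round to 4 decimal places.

0.1189

Update rule: p ← p + [c·p·(1−p) − e·p]·Δt with Δt = 1.
  1  |  dp/dt·Δt = -0.001881  |  p_1 = 0.124119
  2  |  dp/dt·Δt = -0.001607  |  p_2 = 0.122512
  3  |  dp/dt·Δt = -0.001378  |  p_3 = 0.121134
  4  |  dp/dt·Δt = -0.001187  |  p_4 = 0.119947
  5  |  dp/dt·Δt = -0.001025  |  p_5 = 0.118922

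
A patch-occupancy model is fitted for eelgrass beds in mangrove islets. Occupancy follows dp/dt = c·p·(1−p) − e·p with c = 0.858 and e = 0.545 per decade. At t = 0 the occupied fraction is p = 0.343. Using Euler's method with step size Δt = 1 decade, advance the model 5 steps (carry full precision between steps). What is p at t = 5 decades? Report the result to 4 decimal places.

Update rule: p ← p + [c·p·(1−p) − e·p]·Δt with Δt = 1.
  1  |  dp/dt·Δt = +0.006416  |  p_1 = 0.349416
  2  |  dp/dt·Δt = +0.004613  |  p_2 = 0.354029
  3  |  dp/dt·Δt = +0.003272  |  p_3 = 0.357301
  4  |  dp/dt·Δt = +0.002299  |  p_4 = 0.359601
  5  |  dp/dt·Δt = +0.001605  |  p_5 = 0.361205

0.3612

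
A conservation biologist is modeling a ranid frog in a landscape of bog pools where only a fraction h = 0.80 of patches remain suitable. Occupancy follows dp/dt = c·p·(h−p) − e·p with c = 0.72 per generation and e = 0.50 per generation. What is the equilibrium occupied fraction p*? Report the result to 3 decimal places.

Setting dp/dt = 0 and dividing by p* gives c·(h−p*) = e.
So p* = h − e/c = 0.80 − 0.50/0.72 = 0.80 − 0.6944 = 0.1056.

0.106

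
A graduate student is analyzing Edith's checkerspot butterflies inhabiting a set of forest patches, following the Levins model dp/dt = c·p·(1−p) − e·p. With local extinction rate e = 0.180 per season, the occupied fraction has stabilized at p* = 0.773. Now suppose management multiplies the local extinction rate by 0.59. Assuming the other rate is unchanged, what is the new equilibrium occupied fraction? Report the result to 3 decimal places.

0.866

Balance c(1−p*) = e gives c = e/(1 − 0.77300) = 0.180/0.22700 = 0.79295.
New p* = 1 − e/c = 1 − 0.10620/0.79295 = 0.86607.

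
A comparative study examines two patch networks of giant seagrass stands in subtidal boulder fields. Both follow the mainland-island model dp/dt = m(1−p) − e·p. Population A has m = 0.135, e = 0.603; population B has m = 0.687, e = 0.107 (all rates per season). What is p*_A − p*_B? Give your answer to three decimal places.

-0.682

A: p*_A = m/(m+e) = 0.135/0.7380 = 0.1829.
B: p*_B = 0.687/0.7940 = 0.8652.
p*_A − p*_B = 0.1829 − 0.8652 = -0.6823.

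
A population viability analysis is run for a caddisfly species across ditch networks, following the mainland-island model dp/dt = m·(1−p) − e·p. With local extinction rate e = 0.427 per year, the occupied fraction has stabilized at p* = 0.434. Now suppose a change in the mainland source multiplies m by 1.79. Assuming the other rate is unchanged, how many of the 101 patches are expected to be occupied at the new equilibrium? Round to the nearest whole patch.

Balance m(1−p*) = e·p* gives m = e·p*/(1−p*) = 0.427×0.43400/0.56600 = 0.32742.
New p* = m/(m+e) = 0.58608/(0.58608+0.42700) = 0.57851.
Expected occupied = 101 × 0.57851 = 58.43 ≈ 58.

58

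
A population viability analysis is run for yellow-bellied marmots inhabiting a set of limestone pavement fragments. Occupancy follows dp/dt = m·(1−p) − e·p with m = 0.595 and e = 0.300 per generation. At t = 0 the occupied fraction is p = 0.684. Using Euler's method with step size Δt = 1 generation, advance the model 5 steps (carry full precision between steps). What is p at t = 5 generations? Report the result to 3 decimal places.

Update rule: p ← p + [m·(1−p) − e·p]·Δt with Δt = 1.
  1  |  dp/dt·Δt = -0.017180  |  p_1 = 0.666820
  2  |  dp/dt·Δt = -0.001804  |  p_2 = 0.665016
  3  |  dp/dt·Δt = -0.000189  |  p_3 = 0.664827
  4  |  dp/dt·Δt = -0.000020  |  p_4 = 0.664807
  5  |  dp/dt·Δt = -0.000002  |  p_5 = 0.664805

0.665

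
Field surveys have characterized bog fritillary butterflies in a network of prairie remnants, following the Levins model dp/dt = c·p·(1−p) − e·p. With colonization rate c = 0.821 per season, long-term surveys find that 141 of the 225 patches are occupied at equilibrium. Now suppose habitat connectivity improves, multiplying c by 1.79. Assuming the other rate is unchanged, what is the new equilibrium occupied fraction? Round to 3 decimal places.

0.791

Observed p* = 141/225 = 0.62667.
Balance c(1−p*) = e gives e = 0.821×(1 − 0.62667) = 0.30650.
New p* = 1 − e/c = 1 − 0.30650/1.46959 = 0.79144.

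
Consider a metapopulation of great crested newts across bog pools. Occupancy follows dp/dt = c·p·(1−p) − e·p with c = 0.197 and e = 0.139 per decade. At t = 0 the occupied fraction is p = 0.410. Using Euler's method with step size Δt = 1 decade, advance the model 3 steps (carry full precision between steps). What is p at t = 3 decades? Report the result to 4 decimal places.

Update rule: p ← p + [c·p·(1−p) − e·p]·Δt with Δt = 1.
p: 0.41000 → 0.40066  (Δp = -0.00934)
p: 0.40066 → 0.39228  (Δp = -0.00839)
p: 0.39228 → 0.38472  (Δp = -0.00756)

0.3847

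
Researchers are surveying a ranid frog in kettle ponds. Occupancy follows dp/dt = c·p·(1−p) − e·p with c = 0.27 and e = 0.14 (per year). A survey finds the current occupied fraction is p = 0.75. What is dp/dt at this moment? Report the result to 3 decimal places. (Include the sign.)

-0.054

Colonization term: c·p·(1−p) = 0.27×0.75×0.2500 = 0.05063.
Extinction term: e·p = 0.10500.
dp/dt = 0.05063 − 0.10500 = -0.05438.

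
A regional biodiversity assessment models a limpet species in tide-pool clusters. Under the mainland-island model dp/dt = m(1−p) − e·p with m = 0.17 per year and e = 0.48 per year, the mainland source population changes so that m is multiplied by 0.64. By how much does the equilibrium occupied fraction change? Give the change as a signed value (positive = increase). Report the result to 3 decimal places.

Before: p* = 0.17/(0.17+0.48) = 0.2615.
After: m = 0.1088, e = 0.48; p* = 0.1088/0.5888 = 0.1848.
Δp* = 0.1848 − 0.2615 = -0.0768.

-0.077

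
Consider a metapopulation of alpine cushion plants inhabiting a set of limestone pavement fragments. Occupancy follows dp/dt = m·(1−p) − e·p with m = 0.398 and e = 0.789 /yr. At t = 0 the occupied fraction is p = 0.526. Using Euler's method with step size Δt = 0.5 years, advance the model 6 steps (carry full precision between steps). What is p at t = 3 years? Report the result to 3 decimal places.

0.336

Update rule: p ← p + [m·(1−p) − e·p]·Δt with Δt = 0.5.
step 1: Δp = -0.11318, p = 0.41282
step 2: Δp = -0.04601, p = 0.36681
step 3: Δp = -0.01870, p = 0.34811
step 4: Δp = -0.00760, p = 0.34051
step 5: Δp = -0.00309, p = 0.33742
step 6: Δp = -0.00126, p = 0.33616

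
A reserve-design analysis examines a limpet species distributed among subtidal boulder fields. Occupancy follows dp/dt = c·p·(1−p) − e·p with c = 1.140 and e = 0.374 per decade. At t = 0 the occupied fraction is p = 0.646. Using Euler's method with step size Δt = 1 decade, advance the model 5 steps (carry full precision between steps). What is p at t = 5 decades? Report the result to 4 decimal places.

0.6719

Update rule: p ← p + [c·p·(1−p) − e·p]·Δt with Δt = 1.
  1  |  dp/dt·Δt = +0.019096  |  p_1 = 0.665096
  2  |  dp/dt·Δt = +0.005182  |  p_2 = 0.670277
  3  |  dp/dt·Δt = +0.001263  |  p_3 = 0.671540
  4  |  dp/dt·Δt = +0.000298  |  p_4 = 0.671838
  5  |  dp/dt·Δt = +0.000070  |  p_5 = 0.671908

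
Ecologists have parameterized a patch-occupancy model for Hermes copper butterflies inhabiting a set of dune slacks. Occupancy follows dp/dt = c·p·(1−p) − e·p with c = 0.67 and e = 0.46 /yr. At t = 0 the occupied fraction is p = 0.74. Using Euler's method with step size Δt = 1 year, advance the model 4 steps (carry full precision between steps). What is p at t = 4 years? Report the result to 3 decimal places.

Update rule: p ← p + [c·p·(1−p) − e·p]·Δt with Δt = 1.
  1  |  dp/dt·Δt = -0.211492  |  p_1 = 0.528508
  2  |  dp/dt·Δt = -0.076158  |  p_2 = 0.452350
  3  |  dp/dt·Δt = -0.042102  |  p_3 = 0.410248
  4  |  dp/dt·Δt = -0.026611  |  p_4 = 0.383637

0.384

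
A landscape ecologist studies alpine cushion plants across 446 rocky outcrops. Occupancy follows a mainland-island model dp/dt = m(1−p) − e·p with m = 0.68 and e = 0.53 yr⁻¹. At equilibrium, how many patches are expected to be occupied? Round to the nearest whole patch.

251

p* = m/(m+e) = 0.68/1.2100 = 0.5620.
Expected occupied patches = N × p* = 446 × 0.5620 = 250.64 ≈ 251.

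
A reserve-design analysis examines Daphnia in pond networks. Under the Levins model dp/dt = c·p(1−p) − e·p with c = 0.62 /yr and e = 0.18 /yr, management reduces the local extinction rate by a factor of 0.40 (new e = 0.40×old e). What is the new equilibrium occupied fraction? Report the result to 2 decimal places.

0.88

Before: p* = 1 − 0.18/0.62 = 0.7097.
After the change, c = 0.62, e = 0.072, so p* = 1 − 0.072/0.62 = 0.8839.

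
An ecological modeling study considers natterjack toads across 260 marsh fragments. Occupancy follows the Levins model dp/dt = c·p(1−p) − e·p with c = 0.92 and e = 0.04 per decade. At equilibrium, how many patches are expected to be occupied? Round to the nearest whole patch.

p* = 1 − e/c = 1 − 0.04/0.92 = 0.9565.
Expected occupied patches = N × p* = 260 × 0.9565 = 248.70 ≈ 249.

249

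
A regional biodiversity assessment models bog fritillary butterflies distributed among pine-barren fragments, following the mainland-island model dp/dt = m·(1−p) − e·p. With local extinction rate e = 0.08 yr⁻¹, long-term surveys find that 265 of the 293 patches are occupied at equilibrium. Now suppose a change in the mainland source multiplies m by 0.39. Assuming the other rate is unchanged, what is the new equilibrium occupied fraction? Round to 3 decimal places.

Observed p* = 265/293 = 0.90444.
Balance m(1−p*) = e·p* gives m = e·p*/(1−p*) = 0.08×0.90444/0.09556 = 0.75717.
New p* = m/(m+e) = 0.29530/(0.29530+0.08000) = 0.78684.

0.787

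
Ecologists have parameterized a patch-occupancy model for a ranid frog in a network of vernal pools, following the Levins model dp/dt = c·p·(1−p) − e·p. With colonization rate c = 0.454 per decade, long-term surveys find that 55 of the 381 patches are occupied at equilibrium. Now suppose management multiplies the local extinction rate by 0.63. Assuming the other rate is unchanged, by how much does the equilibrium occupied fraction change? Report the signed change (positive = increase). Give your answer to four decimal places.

Observed p* = 55/381 = 0.14436.
Balance c(1−p*) = e gives e = 0.454×(1 − 0.14436) = 0.38846.
New p* = 1 − e/c = 1 − 0.24473/0.45400 = 0.46095.
Δp* = 0.46095 − 0.14436 = +0.31659.

0.3166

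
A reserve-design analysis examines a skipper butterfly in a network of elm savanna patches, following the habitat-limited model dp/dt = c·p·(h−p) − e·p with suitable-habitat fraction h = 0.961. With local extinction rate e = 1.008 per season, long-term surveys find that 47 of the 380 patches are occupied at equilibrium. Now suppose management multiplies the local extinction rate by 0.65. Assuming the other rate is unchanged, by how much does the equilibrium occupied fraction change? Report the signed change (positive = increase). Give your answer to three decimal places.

Observed p* = 47/380 = 0.12368.
Balance c(h−p*) = e gives c = e/(0.961 − 0.12368) = 1.008/0.83732 = 1.20384.
New p* = 0.961 − e/c = 0.961 − 0.65520/1.20384 = 0.41674.
Δp* = 0.41674 − 0.12368 = +0.29306.

0.293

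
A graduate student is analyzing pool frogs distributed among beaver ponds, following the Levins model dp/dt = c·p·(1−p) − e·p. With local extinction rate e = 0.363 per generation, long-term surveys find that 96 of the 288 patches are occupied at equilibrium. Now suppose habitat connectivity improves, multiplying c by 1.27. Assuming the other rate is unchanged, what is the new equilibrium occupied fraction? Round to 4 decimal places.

Observed p* = 96/288 = 0.33333.
Balance c(1−p*) = e gives c = e/(1 − 0.33333) = 0.363/0.66667 = 0.54450.
New p* = 1 − e/c = 1 − 0.36300/0.69151 = 0.47506.

0.4751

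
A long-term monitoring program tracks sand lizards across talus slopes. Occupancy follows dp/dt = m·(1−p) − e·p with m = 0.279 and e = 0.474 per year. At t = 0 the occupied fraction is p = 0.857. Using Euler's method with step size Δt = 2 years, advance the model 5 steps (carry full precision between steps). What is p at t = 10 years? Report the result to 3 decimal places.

Update rule: p ← p + [m·(1−p) − e·p]·Δt with Δt = 2.
p: 0.85700 → 0.12436  (Δp = -0.73264)
p: 0.12436 → 0.49507  (Δp = +0.37072)
p: 0.49507 → 0.30749  (Δp = -0.18758)
p: 0.30749 → 0.40241  (Δp = +0.09492)
p: 0.40241 → 0.35438  (Δp = -0.04803)

0.354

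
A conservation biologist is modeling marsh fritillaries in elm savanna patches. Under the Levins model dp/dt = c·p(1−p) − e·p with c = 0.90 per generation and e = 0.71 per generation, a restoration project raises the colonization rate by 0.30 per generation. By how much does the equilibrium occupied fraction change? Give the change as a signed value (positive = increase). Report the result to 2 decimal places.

0.20

Before: p* = 1 − 0.71/0.90 = 0.2111.
After the change, c = 1.2, e = 0.71, so p* = 1 − 0.71/1.2 = 0.4083.
Δp* = 0.4083 − 0.2111 = +0.1972.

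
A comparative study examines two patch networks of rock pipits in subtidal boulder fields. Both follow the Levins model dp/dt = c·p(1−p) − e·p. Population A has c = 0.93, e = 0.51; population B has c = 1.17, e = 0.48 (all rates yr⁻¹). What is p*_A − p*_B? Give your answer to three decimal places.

A: p*_A = 1 − 0.51/0.93 = 0.4516.
B: p*_B = 1 − 0.48/1.17 = 0.5897.
p*_A − p*_B = 0.4516 − 0.5897 = -0.1381.

-0.138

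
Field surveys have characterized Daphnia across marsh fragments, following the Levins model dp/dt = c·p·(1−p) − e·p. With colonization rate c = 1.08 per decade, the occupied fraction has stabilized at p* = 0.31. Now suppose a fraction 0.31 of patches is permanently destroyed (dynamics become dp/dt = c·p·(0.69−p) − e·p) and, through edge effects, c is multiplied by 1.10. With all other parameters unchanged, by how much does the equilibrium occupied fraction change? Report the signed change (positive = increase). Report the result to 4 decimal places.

Balance c(1−p*) = e gives e = 1.08×(1 − 0.31000) = 0.74520.
New p* = 0.69 − e/c = 0.69 − 0.74520/1.18800 = 0.06273.
Δp* = 0.06273 − 0.31000 = -0.24727.

-0.2473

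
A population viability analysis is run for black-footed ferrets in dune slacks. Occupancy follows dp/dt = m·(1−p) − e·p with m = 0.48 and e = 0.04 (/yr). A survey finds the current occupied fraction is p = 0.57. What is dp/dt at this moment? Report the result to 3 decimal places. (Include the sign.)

Colonization term: m·(1−p) = 0.48×0.4300 = 0.20640.
Extinction term: e·p = 0.02280.
dp/dt = 0.20640 − 0.02280 = 0.18360.

0.184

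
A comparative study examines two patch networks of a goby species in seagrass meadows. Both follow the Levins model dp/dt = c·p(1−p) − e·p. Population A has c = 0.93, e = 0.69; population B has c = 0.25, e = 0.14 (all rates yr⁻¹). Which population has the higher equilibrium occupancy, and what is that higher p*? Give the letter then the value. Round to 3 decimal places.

A: p*_A = 1 − 0.69/0.93 = 0.2581.
B: p*_B = 1 − 0.14/0.25 = 0.4400.
B is higher at 0.4400.

B, 0.440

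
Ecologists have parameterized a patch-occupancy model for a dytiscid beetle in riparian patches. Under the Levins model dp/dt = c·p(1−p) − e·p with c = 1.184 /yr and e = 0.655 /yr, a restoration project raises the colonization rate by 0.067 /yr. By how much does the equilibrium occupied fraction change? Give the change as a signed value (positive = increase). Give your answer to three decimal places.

0.030

Before: p* = 1 − 0.655/1.184 = 0.4468.
After the change, c = 1.251, e = 0.655, so p* = 1 − 0.655/1.251 = 0.4764.
Δp* = 0.4764 − 0.4468 = +0.0296.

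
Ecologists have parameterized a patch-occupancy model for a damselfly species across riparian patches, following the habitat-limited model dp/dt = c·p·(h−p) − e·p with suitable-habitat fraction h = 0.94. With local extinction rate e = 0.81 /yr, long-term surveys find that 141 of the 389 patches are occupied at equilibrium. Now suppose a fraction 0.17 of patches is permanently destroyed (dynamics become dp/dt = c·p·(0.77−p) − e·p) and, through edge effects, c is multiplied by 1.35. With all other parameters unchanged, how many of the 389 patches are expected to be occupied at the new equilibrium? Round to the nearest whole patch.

133

Observed p* = 141/389 = 0.36247.
Balance c(h−p*) = e gives c = e/(0.94 − 0.36247) = 0.81/0.57753 = 1.40252.
New p* = 0.77 − e/c = 0.77 − 0.81000/1.89340 = 0.34220.
Expected occupied = 389 × 0.34220 = 133.12 ≈ 133.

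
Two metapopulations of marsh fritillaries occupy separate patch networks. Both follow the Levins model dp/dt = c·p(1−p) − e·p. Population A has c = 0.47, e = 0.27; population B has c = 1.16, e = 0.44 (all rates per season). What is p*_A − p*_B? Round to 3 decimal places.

-0.195

A: p*_A = 1 − 0.27/0.47 = 0.4255.
B: p*_B = 1 − 0.44/1.16 = 0.6207.
p*_A − p*_B = 0.4255 − 0.6207 = -0.1952.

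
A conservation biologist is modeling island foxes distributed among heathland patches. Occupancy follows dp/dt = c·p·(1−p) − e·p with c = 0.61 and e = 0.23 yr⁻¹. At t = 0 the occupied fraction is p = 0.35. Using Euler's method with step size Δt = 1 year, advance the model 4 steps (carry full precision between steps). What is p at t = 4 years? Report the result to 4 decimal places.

0.5430

Update rule: p ← p + [c·p·(1−p) − e·p]·Δt with Δt = 1.
p: 0.35000 → 0.40827  (Δp = +0.05828)
p: 0.40827 → 0.46174  (Δp = +0.05346)
p: 0.46174 → 0.50715  (Δp = +0.04541)
p: 0.50715 → 0.54297  (Δp = +0.03583)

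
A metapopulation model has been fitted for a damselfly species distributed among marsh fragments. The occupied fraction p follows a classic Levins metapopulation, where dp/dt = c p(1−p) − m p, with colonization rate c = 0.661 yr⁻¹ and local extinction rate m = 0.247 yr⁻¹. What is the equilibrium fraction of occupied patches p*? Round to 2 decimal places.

0.63

Setting dp/dt = 0 and dividing through by p* gives c·(1−p*) = m.
So p* = 1 − m/c = 1 − 0.247/0.661 = 1 − 0.3737 = 0.6263.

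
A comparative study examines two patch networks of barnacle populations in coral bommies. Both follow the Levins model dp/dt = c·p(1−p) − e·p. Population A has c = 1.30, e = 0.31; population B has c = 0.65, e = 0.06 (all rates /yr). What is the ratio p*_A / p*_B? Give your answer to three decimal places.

0.839

A: p*_A = 1 − 0.31/1.30 = 0.7615.
B: p*_B = 1 − 0.06/0.65 = 0.9077.
p*_A / p*_B = 0.7615/0.9077 = 0.8390.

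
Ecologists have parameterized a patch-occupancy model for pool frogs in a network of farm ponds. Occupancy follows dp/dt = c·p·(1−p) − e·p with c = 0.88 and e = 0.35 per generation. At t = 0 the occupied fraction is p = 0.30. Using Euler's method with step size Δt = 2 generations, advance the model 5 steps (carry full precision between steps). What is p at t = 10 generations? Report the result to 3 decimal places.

0.602

Update rule: p ← p + [c·p·(1−p) − e·p]·Δt with Δt = 2.
t = 2: p = 0.30000 + (+0.15960) = 0.45960
t = 4: p = 0.45960 + (+0.11541) = 0.57501
t = 6: p = 0.57501 + (+0.02759) = 0.60260
t = 8: p = 0.60260 + (-0.00035) = 0.60225
t = 10: p = 0.60225 + (+0.00002) = 0.60227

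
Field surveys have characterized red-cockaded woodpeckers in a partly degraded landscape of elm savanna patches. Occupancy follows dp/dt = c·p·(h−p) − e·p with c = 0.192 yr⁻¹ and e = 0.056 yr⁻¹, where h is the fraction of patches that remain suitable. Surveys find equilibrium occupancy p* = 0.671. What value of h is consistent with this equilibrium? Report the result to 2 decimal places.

At equilibrium c(h−p*) = e, so h = p* + e/c.
h = 0.671 + 0.056/0.192 = 0.671 + 0.2917 = 0.9627.

0.96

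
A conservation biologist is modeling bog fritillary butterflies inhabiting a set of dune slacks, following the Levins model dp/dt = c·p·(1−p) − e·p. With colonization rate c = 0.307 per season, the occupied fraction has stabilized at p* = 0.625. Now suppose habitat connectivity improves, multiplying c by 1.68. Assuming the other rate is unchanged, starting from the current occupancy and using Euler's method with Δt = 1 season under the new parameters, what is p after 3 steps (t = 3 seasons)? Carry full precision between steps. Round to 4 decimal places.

0.7342

Balance c(1−p*) = e gives e = 0.307×(1 − 0.62500) = 0.11513.
Starting from p₀ = 0.62500; update p ← p + (dp/dt)·Δt with the new parameters.
step 1: Δp = +0.04893, p = 0.67393
step 2: Δp = +0.03575, p = 0.70968
step 3: Δp = +0.02456, p = 0.73424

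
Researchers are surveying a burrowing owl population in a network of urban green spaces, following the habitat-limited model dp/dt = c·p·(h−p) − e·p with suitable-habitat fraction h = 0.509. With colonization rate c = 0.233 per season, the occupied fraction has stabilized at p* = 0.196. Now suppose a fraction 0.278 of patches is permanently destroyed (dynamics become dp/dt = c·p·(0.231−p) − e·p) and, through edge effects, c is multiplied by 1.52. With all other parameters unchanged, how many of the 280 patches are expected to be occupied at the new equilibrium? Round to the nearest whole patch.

7

Balance c(h−p*) = e gives e = 0.233×(0.509 − 0.19600) = 0.07293.
New p* = 0.231 − e/c = 0.231 − 0.07293/0.35416 = 0.02508.
Expected occupied = 280 × 0.02508 = 7.02 ≈ 7.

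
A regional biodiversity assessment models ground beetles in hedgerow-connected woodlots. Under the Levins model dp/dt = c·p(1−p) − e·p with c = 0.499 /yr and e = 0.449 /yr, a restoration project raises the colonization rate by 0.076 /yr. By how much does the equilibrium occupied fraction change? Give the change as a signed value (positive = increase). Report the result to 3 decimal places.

0.119

Before: p* = 1 − 0.449/0.499 = 0.1002.
After the change, c = 0.575, e = 0.449, so p* = 1 − 0.449/0.575 = 0.2191.
Δp* = 0.2191 − 0.1002 = +0.1189.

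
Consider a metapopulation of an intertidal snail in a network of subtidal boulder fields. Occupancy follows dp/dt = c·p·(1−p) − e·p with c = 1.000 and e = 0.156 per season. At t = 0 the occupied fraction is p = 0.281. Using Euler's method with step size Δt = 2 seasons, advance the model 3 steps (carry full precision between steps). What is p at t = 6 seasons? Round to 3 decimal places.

0.806

Update rule: p ← p + [c·p·(1−p) − e·p]·Δt with Δt = 2.
p: 0.28100 → 0.59741  (Δp = +0.31641)
p: 0.59741 → 0.89204  (Δp = +0.29463)
p: 0.89204 → 0.80633  (Δp = -0.08571)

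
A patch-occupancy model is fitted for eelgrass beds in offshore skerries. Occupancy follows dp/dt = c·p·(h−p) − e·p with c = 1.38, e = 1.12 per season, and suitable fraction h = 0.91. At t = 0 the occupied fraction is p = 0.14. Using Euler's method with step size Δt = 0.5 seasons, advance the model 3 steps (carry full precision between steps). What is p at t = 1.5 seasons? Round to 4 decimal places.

Update rule: p ← p + [c·p·(h−p) − e·p]·Δt with Δt = 0.5.
step 1: Δp = -0.00402, p = 0.13598
step 2: Δp = -0.00353, p = 0.13246
step 3: Δp = -0.00311, p = 0.12934

0.1293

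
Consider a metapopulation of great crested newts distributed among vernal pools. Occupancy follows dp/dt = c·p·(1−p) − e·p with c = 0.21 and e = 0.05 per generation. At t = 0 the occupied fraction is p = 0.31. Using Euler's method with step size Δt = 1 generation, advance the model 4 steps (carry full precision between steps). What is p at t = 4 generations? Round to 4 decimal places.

0.4304

Update rule: p ← p + [c·p·(1−p) − e·p]·Δt with Δt = 1.
step 1: Δp = +0.02942, p = 0.33942
step 2: Δp = +0.03011, p = 0.36953
step 3: Δp = +0.03045, p = 0.39998
step 4: Δp = +0.03040, p = 0.43038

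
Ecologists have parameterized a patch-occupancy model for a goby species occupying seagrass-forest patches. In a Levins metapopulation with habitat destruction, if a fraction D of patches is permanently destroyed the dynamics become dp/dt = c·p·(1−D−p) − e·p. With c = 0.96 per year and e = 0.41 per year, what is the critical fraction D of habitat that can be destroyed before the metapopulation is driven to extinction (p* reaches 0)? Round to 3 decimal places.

0.573

The nontrivial equilibrium is p* = (1−D) − e/c; extinction occurs when this hits zero.
So D_crit = 1 − e/c = 1 − 0.41/0.96 = 1 − 0.4271 = 0.5729.
This equals the undisturbed p*, a classic result of Lande's extension.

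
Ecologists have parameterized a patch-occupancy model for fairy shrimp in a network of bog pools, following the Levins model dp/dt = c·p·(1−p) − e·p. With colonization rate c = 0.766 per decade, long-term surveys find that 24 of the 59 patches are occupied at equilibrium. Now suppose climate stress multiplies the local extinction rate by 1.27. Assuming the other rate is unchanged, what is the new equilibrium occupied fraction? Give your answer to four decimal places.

0.2466

Observed p* = 24/59 = 0.40678.
Balance c(1−p*) = e gives e = 0.766×(1 − 0.40678) = 0.45441.
New p* = 1 − e/c = 1 − 0.57710/0.76600 = 0.24661.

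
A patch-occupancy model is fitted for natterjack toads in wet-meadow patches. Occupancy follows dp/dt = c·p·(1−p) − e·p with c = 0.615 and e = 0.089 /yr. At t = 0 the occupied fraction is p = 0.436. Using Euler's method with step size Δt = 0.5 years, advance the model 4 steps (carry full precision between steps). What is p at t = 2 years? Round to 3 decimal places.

Update rule: p ← p + [c·p·(1−p) − e·p]·Δt with Δt = 0.5.
  1  |  dp/dt·Δt = +0.056213  |  p_1 = 0.492213
  2  |  dp/dt·Δt = +0.054953  |  p_2 = 0.547166
  3  |  dp/dt·Δt = +0.051842  |  p_3 = 0.599008
  4  |  dp/dt·Δt = +0.047205  |  p_4 = 0.646213

0.646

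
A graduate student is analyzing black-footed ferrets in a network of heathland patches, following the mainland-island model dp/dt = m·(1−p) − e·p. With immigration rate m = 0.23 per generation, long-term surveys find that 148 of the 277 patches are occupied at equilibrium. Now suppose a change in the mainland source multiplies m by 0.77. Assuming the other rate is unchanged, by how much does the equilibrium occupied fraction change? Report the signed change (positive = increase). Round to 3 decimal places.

Observed p* = 148/277 = 0.53430.
Balance m(1−p*) = e·p* gives e = m(1−p*)/p* = 0.23×0.46570/0.53430 = 0.20047.
New p* = m/(m+e) = 0.17710/(0.17710+0.20047) = 0.46905.
Δp* = 0.46905 − 0.53430 = -0.06525.

-0.065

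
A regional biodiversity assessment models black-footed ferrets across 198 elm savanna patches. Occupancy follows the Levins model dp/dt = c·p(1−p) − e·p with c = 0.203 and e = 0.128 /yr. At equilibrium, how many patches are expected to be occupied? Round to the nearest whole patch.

p* = 1 − e/c = 1 − 0.128/0.203 = 0.3695.
Expected occupied patches = N × p* = 198 × 0.3695 = 73.15 ≈ 73.

73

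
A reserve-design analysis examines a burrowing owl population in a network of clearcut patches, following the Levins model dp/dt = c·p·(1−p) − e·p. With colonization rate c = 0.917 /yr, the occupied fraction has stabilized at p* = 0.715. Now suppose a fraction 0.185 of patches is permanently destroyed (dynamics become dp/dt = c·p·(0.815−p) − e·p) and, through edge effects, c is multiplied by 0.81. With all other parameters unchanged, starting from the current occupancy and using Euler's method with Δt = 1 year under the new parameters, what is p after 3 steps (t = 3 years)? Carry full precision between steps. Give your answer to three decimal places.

0.504

Balance c(1−p*) = e gives e = 0.917×(1 − 0.71500) = 0.26135.
Starting from p₀ = 0.71500; update p ← p + (dp/dt)·Δt with the new parameters.
p: 0.71500 → 0.58125  (Δp = -0.13375)
p: 0.58125 → 0.53026  (Δp = -0.05099)
p: 0.53026 → 0.50383  (Δp = -0.02643)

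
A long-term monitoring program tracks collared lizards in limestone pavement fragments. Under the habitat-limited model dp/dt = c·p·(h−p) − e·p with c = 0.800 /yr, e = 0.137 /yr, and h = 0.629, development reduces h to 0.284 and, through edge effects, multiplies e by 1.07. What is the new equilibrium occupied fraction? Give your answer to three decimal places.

0.101

Before: p* = h − e/c = 0.629 − 0.137/0.800 = 0.629 − 0.1713 = 0.4577.
After: c = 0.8, e = 0.14659, h = 0.284; p* = 0.284 − 0.14659/0.8 = 0.1008.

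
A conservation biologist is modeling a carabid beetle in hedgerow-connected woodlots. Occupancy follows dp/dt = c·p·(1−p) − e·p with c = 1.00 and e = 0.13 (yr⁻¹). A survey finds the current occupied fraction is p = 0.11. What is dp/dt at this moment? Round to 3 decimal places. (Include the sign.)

Colonization term: c·p·(1−p) = 1.00×0.11×0.8900 = 0.09790.
Extinction term: e·p = 0.01430.
dp/dt = 0.09790 − 0.01430 = 0.08360.

0.084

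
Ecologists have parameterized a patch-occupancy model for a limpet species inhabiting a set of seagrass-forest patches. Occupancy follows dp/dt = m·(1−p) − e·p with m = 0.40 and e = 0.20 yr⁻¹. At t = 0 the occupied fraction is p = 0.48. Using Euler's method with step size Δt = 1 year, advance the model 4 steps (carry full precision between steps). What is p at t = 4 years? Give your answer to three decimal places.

Update rule: p ← p + [m·(1−p) − e·p]·Δt with Δt = 1.
p: 0.48000 → 0.59200  (Δp = +0.11200)
p: 0.59200 → 0.63680  (Δp = +0.04480)
p: 0.63680 → 0.65472  (Δp = +0.01792)
p: 0.65472 → 0.66189  (Δp = +0.00717)

0.662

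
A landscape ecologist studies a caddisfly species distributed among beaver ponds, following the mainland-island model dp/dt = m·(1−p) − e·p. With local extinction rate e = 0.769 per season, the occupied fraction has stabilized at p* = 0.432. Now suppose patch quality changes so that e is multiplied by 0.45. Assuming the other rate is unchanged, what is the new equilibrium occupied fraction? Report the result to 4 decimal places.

Balance m(1−p*) = e·p* gives m = e·p*/(1−p*) = 0.769×0.43200/0.56800 = 0.58487.
New p* = m/(m+e) = 0.58487/(0.58487+0.34605) = 0.62827.

0.6283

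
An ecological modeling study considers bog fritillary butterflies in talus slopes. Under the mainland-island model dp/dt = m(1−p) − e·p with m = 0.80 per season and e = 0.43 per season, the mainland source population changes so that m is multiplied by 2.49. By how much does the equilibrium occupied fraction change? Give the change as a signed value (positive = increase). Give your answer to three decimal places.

0.172

Before: p* = 0.80/(0.80+0.43) = 0.6504.
After: m = 1.992, e = 0.43; p* = 1.992/2.4220 = 0.8225.
Δp* = 0.8225 − 0.6504 = +0.1721.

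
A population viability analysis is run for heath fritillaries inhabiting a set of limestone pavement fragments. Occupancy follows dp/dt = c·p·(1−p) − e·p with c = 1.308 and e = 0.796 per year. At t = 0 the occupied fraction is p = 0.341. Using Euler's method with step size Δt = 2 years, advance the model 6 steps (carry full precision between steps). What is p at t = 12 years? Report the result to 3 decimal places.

Update rule: p ← p + [c·p·(1−p) − e·p]·Δt with Δt = 2.
step 1: Δp = +0.04499, p = 0.38599
step 2: Δp = +0.00550, p = 0.39149
step 3: Δp = -0.00005, p = 0.39144
step 4: Δp = +0.00000, p = 0.39144
step 5: Δp = -0.00000, p = 0.39144
step 6: Δp = +0.00000, p = 0.39144

0.391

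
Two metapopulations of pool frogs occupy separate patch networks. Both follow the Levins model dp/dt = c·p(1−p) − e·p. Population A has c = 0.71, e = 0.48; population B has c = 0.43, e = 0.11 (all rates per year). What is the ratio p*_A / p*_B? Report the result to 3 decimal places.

A: p*_A = 1 − 0.48/0.71 = 0.3239.
B: p*_B = 1 − 0.11/0.43 = 0.7442.
p*_A / p*_B = 0.3239/0.7442 = 0.4353.

0.435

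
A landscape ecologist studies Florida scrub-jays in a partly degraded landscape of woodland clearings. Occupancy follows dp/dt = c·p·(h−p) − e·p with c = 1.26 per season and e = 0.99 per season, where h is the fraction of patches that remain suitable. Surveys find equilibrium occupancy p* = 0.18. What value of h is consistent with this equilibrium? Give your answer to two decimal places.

0.97

At equilibrium c(h−p*) = e, so h = p* + e/c.
h = 0.18 + 0.99/1.26 = 0.18 + 0.7857 = 0.9657.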